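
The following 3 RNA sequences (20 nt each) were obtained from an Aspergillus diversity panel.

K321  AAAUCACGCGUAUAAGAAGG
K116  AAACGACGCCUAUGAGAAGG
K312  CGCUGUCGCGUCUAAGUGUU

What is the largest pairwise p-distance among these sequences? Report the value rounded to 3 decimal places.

Pairwise Hamming distances:
  K321 vs K116: 4
  K321 vs K312: 10
  K116 vs K312: 12
The largest is 12 mismatches, between K116 and K312; p = 12/20 = 0.600.

0.600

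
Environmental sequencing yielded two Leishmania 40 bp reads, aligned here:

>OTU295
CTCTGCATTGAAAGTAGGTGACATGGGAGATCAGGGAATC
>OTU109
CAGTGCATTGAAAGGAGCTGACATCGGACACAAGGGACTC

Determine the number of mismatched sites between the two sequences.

Mismatches occur at site 2 (T/A), site 3 (C/G), site 15 (T/G), site 18 (G/C), site 25 (G/C), site 29 (G/C), site 31 (T/C), site 32 (C/A), site 38 (A/C).
That gives 9 mismatches out of 40 aligned sites, so the Hamming distance is 9.

9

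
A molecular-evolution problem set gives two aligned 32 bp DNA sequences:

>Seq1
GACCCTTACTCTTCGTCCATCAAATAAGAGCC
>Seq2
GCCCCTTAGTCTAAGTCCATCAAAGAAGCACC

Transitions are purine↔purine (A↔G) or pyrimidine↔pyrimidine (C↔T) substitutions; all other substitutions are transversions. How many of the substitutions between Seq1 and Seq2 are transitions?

Differing sites — 2:A/C (Tv); 9:C/G (Tv); 13:T/A (Tv); 14:C/A (Tv); 25:T/G (Tv); 29:A/C (Tv); 30:G/A (Ti).
Of the 7 differences, 1 transition and 6 transversions, so the answer is 1.

1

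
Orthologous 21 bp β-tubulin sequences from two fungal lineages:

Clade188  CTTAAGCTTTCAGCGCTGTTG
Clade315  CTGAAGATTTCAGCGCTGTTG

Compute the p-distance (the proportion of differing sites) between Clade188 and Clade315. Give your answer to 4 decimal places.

0.0952

Mismatches occur at site 3 (T↔G), site 7 (C↔A).
There are 2 differences over 21 sites, so p = 2/21 = 0.0952.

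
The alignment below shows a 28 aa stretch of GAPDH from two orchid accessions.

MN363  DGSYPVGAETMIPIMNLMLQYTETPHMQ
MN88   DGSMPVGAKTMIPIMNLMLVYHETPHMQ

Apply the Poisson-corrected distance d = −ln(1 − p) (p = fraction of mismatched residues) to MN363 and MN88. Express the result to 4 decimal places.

Mismatches occur at site 4 (Y→M), site 9 (E→K), site 20 (Q→V), site 22 (T→H).
p = 4/28 = 0.142857.
d = −ln(1 − 0.142857) = −ln(0.857143) = 0.1542.

0.1542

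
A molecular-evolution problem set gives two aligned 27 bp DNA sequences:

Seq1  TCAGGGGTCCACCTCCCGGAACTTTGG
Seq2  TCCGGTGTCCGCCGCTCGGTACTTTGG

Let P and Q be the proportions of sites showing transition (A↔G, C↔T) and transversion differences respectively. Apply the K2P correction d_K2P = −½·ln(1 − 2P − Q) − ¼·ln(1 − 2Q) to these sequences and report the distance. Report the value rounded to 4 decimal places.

0.2635

The sequences differ at positions 3 (A/C, transversion), 6 (G/T, transversion), 11 (A/G, transition), 14 (T/G, transversion), 16 (C/T, transition), 20 (A/T, transversion).
Of the 6 differences, 2 transitions and 4 transversions over 27 sites: P = 2/27 = 0.074074, Q = 4/27 = 0.148148.
d = −0.5·ln(0.703704) − 0.25·ln(0.703704) = −0.5·(-0.351397) − 0.25·(-0.351397) = 0.2635.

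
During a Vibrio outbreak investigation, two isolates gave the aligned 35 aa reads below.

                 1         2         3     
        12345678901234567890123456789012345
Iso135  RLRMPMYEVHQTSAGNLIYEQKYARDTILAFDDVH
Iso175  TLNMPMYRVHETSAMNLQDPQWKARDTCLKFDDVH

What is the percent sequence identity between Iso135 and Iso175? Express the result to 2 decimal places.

65.71%

Mismatches occur at site 1 (R→T), site 3 (R→N), site 8 (E→R), site 11 (Q→E), site 15 (G→M), site 18 (I→Q), site 19 (Y→D), site 20 (E→P), site 22 (K→W), site 23 (Y→K), site 28 (I→C), site 30 (A→K).
23 of the 35 sites match, so the percent identity is 23/35 × 100 = 65.71%.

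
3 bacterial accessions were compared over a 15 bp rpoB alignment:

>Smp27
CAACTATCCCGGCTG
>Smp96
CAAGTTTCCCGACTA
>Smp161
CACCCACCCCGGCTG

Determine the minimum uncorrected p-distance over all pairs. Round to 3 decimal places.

0.200

Pairwise Hamming distances:
  Smp27 vs Smp96: 4
  Smp27 vs Smp161: 3
  Smp96 vs Smp161: 7
The smallest is 3 mismatches, between Smp27 and Smp161; p = 3/15 = 0.200.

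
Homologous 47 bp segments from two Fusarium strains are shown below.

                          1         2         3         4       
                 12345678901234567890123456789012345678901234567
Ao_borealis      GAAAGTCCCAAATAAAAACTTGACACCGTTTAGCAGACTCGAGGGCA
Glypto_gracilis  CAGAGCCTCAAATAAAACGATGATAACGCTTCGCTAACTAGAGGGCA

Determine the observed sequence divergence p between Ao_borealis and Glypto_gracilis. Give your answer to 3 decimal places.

Mismatches occur at site 1 (G↔C), site 3 (A↔G), site 6 (T↔C), site 8 (C↔T), site 18 (A↔C), site 19 (C↔G), site 20 (T↔A), site 24 (C↔T), site 26 (C↔A), site 29 (T↔C), site 32 (A↔C), site 35 (A↔T), site 36 (G↔A), site 40 (C↔A).
There are 14 differences over 47 sites, so p = 14/47 = 0.298.

0.298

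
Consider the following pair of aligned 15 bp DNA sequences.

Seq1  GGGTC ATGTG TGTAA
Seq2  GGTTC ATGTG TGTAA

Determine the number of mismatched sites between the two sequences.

Differing sites — 3:G/T.
That gives 1 mismatch out of 15 aligned sites, so the Hamming distance is 1.

1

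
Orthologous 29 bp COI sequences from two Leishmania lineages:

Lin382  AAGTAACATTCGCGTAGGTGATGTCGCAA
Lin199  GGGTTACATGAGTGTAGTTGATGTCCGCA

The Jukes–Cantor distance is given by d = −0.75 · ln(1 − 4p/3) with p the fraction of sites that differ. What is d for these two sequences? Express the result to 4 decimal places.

0.4618

Mismatches occur at site 1 (A↔G), site 2 (A↔G), site 5 (A↔T), site 10 (T↔G), site 11 (C↔A), site 13 (C↔T), site 18 (G↔T), site 26 (G↔C), site 27 (C↔G), site 28 (A↔C).
p = 10/29 = 0.344828.
d = −0.75 · ln(1 − (4/3)·0.344828) = −0.75 · ln(0.540229) = −0.75 · (-0.615762) = 0.4618.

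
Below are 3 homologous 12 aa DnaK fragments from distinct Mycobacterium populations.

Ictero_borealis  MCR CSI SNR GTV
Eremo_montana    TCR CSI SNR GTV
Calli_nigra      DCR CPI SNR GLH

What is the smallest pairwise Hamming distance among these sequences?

1

Pairwise Hamming distances:
  Ictero_borealis vs Eremo_montana: 1
  Ictero_borealis vs Calli_nigra: 4
  Eremo_montana vs Calli_nigra: 4
The smallest is 1, between Ictero_borealis and Eremo_montana.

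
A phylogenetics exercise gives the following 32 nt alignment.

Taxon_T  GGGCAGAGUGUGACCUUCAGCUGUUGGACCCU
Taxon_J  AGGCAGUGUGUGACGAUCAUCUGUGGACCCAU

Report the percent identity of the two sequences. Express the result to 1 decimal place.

Differing sites — 1:G/A; 7:A/U; 15:C/G; 16:U/A; 20:G/U; 25:U/G; 27:G/A; 28:A/C; 31:C/A.
23 of the 32 sites match, so the percent identity is 23/32 × 100 = 71.9%.

71.9%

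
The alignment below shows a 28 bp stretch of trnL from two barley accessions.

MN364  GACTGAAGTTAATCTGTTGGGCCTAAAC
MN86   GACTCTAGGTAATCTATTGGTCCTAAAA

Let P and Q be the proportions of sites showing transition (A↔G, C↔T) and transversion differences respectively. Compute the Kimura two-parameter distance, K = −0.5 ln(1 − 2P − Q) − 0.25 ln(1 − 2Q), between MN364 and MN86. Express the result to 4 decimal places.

0.2543

Mismatches occur at site 5 (G→C, transversion), site 6 (A→T, transversion), site 9 (T→G, transversion), site 16 (G→A, transition), site 21 (G→T, transversion), site 28 (C→A, transversion).
Of the 6 differences, 1 transition and 5 transversions over 28 sites: P = 1/28 = 0.035714, Q = 5/28 = 0.178571.
d = −0.5·ln(0.750001) − 0.25·ln(0.642858) = −0.5·(-0.287681) − 0.25·(-0.441831) = 0.2543.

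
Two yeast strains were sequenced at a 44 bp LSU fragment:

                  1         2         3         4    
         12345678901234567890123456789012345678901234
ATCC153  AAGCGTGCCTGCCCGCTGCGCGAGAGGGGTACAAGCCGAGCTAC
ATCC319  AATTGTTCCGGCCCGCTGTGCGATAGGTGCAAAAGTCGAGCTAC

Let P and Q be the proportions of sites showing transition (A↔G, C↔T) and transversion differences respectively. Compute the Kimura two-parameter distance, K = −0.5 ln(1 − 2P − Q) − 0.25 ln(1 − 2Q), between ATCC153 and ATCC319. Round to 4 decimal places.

0.2711

Differing sites — 3:G/T (Tv); 4:C/T (Ti); 7:G/T (Tv); 10:T/G (Tv); 19:C/T (Ti); 24:G/T (Tv); 28:G/T (Tv); 30:T/C (Ti); 32:C/A (Tv); 36:C/T (Ti).
Of the 10 differences, 4 transitions and 6 transversions over 44 sites: P = 4/44 = 0.090909, Q = 6/44 = 0.136364.
d = −0.5·ln(0.681818) − 0.25·ln(0.727272) = −0.5·(-0.382993) − 0.25·(-0.318455) = 0.2711.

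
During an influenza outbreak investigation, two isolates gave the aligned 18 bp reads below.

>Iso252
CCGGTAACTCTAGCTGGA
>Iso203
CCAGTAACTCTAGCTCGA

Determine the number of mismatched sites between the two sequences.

Differing sites — 3:G/A; 16:G/C.
That gives 2 mismatches out of 18 aligned sites, so the Hamming distance is 2.

2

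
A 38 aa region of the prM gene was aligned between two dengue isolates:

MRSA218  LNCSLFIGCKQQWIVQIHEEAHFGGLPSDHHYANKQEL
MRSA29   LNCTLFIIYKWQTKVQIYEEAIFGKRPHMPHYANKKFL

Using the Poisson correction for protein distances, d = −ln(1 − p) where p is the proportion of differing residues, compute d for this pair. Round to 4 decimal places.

0.5021

Differing sites — 4:S/T; 8:G/I; 9:C/Y; 11:Q/W; 13:W/T; 14:I/K; 18:H/Y; 22:H/I; 25:G/K; 26:L/R; 28:S/H; 29:D/M; 30:H/P; 36:Q/K; 37:E/F.
p = 15/38 = 0.394737.
d = −ln(1 − 0.394737) = −ln(0.605263) = 0.5021.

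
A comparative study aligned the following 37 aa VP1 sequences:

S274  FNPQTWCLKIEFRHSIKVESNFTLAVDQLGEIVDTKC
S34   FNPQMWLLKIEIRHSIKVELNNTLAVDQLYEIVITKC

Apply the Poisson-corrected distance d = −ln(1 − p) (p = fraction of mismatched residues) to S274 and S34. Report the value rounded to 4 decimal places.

Mismatches occur at site 5 (T↔M), site 7 (C↔L), site 12 (F↔I), site 20 (S↔L), site 22 (F↔N), site 30 (G↔Y), site 34 (D↔I).
p = 7/37 = 0.189189.
d = −ln(1 − 0.189189) = −ln(0.810811) = 0.2097.

0.2097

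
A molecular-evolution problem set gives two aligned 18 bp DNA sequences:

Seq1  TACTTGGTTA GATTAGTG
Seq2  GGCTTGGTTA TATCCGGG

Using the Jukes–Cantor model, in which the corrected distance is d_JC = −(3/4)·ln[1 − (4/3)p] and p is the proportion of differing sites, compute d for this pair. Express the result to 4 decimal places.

0.4408

Differing sites — 1:T/G; 2:A/G; 11:G/T; 14:T/C; 15:A/C; 17:T/G.
p = 6/18 = 0.333333.
d = −0.75 · ln(1 − (4/3)·0.333333) = −0.75 · ln(0.555556) = −0.75 · (-0.587786) = 0.4408.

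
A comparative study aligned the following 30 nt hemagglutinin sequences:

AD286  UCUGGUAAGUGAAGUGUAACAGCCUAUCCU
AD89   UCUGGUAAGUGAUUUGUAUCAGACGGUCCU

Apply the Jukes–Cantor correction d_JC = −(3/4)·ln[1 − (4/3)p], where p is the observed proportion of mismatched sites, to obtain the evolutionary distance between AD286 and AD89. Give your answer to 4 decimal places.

The sequences differ at positions 13 (A/U), 14 (G/U), 19 (A/U), 23 (C/A), 25 (U/G), 26 (A/G).
p = 6/30 = 0.200000.
d = −0.75 · ln(1 − (4/3)·0.200000) = −0.75 · ln(0.733333) = −0.75 · (-0.310155) = 0.2326.

0.2326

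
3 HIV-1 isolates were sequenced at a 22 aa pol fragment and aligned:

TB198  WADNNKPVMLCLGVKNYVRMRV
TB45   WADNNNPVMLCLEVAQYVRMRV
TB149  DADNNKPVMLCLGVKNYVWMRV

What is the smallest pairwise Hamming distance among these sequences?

2

Pairwise Hamming distances:
  TB198 vs TB45: 4
  TB198 vs TB149: 2
  TB45 vs TB149: 6
The smallest is 2, between TB198 and TB149.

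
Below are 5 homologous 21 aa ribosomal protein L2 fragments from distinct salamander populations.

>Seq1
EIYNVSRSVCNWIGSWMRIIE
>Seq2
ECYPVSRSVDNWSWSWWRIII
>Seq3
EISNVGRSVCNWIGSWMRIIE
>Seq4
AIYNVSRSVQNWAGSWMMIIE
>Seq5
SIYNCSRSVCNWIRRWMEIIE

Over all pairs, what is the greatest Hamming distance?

11

Pairwise Hamming distances:
  Seq1 vs Seq2: 7
  Seq1 vs Seq3: 2
  Seq1 vs Seq4: 4
  Seq1 vs Seq5: 5
  Seq2 vs Seq3: 9
  Seq2 vs Seq4: 9
  Seq2 vs Seq5: 11
  Seq3 vs Seq4: 6
  Seq3 vs Seq5: 7
  Seq4 vs Seq5: 7
The largest is 11, between Seq2 and Seq5.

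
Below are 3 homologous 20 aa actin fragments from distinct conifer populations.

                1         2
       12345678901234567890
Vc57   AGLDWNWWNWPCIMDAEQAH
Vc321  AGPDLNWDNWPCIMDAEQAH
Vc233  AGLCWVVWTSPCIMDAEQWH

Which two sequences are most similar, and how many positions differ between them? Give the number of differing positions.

3

Pairwise Hamming distances:
  Vc57 vs Vc321: 3
  Vc57 vs Vc233: 6
  Vc321 vs Vc233: 9
The smallest is 3, between Vc57 and Vc321.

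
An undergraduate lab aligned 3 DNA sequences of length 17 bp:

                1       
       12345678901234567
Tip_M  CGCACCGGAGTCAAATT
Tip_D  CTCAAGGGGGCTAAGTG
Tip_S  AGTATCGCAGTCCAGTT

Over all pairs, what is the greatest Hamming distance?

Pairwise Hamming distances:
  Tip_M vs Tip_D: 8
  Tip_M vs Tip_S: 6
  Tip_D vs Tip_S: 11
The largest is 11, between Tip_D and Tip_S.

11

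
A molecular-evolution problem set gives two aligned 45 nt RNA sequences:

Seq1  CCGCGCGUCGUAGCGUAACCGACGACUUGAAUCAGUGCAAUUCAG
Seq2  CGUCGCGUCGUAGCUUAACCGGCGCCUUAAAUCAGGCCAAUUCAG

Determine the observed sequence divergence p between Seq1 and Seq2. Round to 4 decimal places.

0.1778

The sequences differ at positions 2 (C/G), 3 (G/U), 15 (G/U), 22 (A/G), 25 (A/C), 29 (G/A), 36 (U/G), 37 (G/C).
There are 8 differences over 45 sites, so p = 8/45 = 0.1778.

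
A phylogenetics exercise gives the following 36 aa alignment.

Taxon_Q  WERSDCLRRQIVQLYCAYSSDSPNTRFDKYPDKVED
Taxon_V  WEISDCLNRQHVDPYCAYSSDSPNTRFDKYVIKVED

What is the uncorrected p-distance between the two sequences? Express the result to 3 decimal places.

Mismatches occur at site 3 (R↔I), site 8 (R↔N), site 11 (I↔H), site 13 (Q↔D), site 14 (L↔P), site 31 (P↔V), site 32 (D↔I).
There are 7 differences over 36 sites, so p = 7/36 = 0.194.

0.194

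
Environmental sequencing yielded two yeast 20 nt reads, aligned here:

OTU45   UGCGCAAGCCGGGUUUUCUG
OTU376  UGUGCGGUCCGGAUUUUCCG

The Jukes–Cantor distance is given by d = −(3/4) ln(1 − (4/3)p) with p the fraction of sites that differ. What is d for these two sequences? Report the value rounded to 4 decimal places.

0.3831

The sequences differ at positions 3 (C/U), 6 (A/G), 7 (A/G), 8 (G/U), 13 (G/A), 19 (U/C).
p = 6/20 = 0.300000.
d = −0.75 · ln(1 − (4/3)·0.300000) = −0.75 · ln(0.600000) = −0.75 · (-0.510826) = 0.3831.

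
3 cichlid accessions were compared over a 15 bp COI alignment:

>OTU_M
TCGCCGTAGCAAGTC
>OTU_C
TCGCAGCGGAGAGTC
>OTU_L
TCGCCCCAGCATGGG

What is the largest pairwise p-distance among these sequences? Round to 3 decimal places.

Pairwise Hamming distances:
  OTU_M vs OTU_C: 5
  OTU_M vs OTU_L: 5
  OTU_C vs OTU_L: 8
The largest is 8 mismatches, between OTU_C and OTU_L; p = 8/15 = 0.533.

0.533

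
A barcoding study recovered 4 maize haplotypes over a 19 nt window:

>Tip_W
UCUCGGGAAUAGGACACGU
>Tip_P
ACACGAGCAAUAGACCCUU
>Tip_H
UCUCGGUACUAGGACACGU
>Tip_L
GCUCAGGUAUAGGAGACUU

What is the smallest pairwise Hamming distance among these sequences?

2

Pairwise Hamming distances:
  Tip_W vs Tip_P: 9
  Tip_W vs Tip_H: 2
  Tip_W vs Tip_L: 5
  Tip_P vs Tip_H: 11
  Tip_P vs Tip_L: 10
  Tip_H vs Tip_L: 7
The smallest is 2, between Tip_W and Tip_H.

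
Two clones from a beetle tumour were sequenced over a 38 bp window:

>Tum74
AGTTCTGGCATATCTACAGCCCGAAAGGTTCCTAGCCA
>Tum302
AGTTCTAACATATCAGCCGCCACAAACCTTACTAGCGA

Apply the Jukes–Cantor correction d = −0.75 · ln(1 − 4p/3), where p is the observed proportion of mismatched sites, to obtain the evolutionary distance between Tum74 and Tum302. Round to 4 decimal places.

The sequences differ at positions 7 (G/A), 8 (G/A), 15 (T/A), 16 (A/G), 18 (A/C), 22 (C/A), 23 (G/C), 27 (G/C), 28 (G/C), 31 (C/A), 37 (C/G).
p = 11/38 = 0.289474.
d = −0.75 · ln(1 − (4/3)·0.289474) = −0.75 · ln(0.614035) = −0.75 · (-0.487703) = 0.3658.

0.3658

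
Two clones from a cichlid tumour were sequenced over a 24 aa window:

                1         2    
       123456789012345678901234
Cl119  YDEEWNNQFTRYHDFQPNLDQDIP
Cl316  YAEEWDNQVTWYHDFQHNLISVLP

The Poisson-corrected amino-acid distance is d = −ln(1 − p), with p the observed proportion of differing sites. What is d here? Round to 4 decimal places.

Differing sites — 2:D/A; 6:N/D; 9:F/V; 11:R/W; 17:P/H; 20:D/I; 21:Q/S; 22:D/V; 23:I/L.
p = 9/24 = 0.375000.
d = −ln(1 − 0.375000) = −ln(0.625000) = 0.4700.

0.4700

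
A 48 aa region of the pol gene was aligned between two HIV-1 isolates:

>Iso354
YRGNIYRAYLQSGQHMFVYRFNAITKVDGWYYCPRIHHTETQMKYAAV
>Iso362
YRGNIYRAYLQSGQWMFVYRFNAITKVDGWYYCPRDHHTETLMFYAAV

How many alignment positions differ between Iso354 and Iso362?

Differing sites — 15:H/W; 36:I/D; 42:Q/L; 44:K/F.
That gives 4 mismatches out of 48 aligned sites, so the Hamming distance is 4.

4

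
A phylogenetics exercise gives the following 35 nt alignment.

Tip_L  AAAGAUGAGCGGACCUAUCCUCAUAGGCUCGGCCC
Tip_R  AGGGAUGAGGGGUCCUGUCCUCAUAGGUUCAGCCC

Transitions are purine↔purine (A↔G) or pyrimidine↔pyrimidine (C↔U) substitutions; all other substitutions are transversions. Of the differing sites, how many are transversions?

Differing sites — 2:A/G (Ti); 3:A/G (Ti); 10:C/G (Tv); 13:A/U (Tv); 17:A/G (Ti); 28:C/U (Ti); 31:G/A (Ti).
Of the 7 differences, 5 transitions and 2 transversions, so the answer is 2.

2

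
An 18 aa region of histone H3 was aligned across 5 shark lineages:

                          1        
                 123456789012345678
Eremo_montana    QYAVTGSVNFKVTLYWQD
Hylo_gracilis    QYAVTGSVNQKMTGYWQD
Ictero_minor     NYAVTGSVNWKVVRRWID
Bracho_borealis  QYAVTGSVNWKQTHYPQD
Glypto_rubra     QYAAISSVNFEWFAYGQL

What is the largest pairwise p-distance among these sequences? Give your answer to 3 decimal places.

0.722

Pairwise Hamming distances:
  Eremo_montana vs Hylo_gracilis: 3
  Eremo_montana vs Ictero_minor: 6
  Eremo_montana vs Bracho_borealis: 4
  Eremo_montana vs Glypto_rubra: 9
  Hylo_gracilis vs Ictero_minor: 7
  Hylo_gracilis vs Bracho_borealis: 4
  Hylo_gracilis vs Glypto_rubra: 10
  Ictero_minor vs Bracho_borealis: 7
  Ictero_minor vs Glypto_rubra: 13
  Bracho_borealis vs Glypto_rubra: 10
The largest is 13 mismatches, between Ictero_minor and Glypto_rubra; p = 13/18 = 0.722.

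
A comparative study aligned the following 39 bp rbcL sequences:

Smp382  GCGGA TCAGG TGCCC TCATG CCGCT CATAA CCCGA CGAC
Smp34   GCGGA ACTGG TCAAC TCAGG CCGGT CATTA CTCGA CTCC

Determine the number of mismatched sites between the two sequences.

The sequences differ at positions 6 (T/A), 8 (A/T), 12 (G/C), 13 (C/A), 14 (C/A), 19 (T/G), 24 (C/G), 29 (A/T), 32 (C/T), 37 (G/T), 38 (A/C).
That gives 11 mismatches out of 39 aligned sites, so the Hamming distance is 11.

11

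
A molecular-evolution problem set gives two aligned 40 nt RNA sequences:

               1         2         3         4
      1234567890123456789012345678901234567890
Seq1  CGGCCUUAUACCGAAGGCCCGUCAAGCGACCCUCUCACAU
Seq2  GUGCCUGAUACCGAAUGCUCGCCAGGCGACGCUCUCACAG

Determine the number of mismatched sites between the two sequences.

Mismatches occur at site 1 (C↔G), site 2 (G↔U), site 7 (U↔G), site 16 (G↔U), site 19 (C↔U), site 22 (U↔C), site 25 (A↔G), site 31 (C↔G), site 40 (U↔G).
That gives 9 mismatches out of 40 aligned sites, so the Hamming distance is 9.

9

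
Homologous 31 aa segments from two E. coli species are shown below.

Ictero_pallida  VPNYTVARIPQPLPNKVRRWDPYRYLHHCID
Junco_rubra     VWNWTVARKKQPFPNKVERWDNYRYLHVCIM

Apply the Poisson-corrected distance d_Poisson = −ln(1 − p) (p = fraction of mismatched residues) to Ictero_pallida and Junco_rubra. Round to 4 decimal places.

0.3429

Mismatches occur at site 2 (P/W), site 4 (Y/W), site 9 (I/K), site 10 (P/K), site 13 (L/F), site 18 (R/E), site 22 (P/N), site 28 (H/V), site 31 (D/M).
p = 9/31 = 0.290323.
d = −ln(1 − 0.290323) = −ln(0.709677) = 0.3429.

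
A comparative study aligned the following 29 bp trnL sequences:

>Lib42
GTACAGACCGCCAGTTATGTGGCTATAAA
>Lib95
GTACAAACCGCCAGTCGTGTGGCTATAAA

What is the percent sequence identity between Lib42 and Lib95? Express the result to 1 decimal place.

The sequences differ at positions 6 (G/A), 16 (T/C), 17 (A/G).
26 of the 29 sites match, so the percent identity is 26/29 × 100 = 89.7%.

89.7%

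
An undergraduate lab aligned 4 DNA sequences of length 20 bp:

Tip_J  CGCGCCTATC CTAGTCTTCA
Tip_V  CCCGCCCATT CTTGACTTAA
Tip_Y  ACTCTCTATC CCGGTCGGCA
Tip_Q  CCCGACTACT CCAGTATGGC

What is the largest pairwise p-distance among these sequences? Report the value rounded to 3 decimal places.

0.600

Pairwise Hamming distances:
  Tip_J vs Tip_V: 6
  Tip_J vs Tip_Y: 9
  Tip_J vs Tip_Q: 9
  Tip_V vs Tip_Y: 12
  Tip_V vs Tip_Q: 10
  Tip_Y vs Tip_Q: 11
The largest is 12 mismatches, between Tip_V and Tip_Y; p = 12/20 = 0.600.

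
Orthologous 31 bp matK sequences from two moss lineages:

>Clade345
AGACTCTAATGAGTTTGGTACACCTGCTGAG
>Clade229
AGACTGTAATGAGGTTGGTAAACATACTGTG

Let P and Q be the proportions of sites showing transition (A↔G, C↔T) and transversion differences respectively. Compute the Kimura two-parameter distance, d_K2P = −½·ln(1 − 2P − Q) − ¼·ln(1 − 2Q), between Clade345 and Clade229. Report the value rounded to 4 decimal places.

Mismatches occur at site 6 (C/G, transversion), site 14 (T/G, transversion), site 21 (C/A, transversion), site 24 (C/A, transversion), site 26 (G/A, transition), site 30 (A/T, transversion).
Of the 6 differences, 1 transition and 5 transversions over 31 sites: P = 1/31 = 0.032258, Q = 5/31 = 0.161290.
d = −0.5·ln(0.774194) − 0.25·ln(0.677420) = −0.5·(-0.255933) − 0.25·(-0.389464) = 0.2253.

0.2253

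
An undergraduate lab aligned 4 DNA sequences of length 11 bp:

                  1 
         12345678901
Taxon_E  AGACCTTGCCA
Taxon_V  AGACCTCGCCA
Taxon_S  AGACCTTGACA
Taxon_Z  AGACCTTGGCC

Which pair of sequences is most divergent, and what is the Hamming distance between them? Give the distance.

Pairwise Hamming distances:
  Taxon_E vs Taxon_V: 1
  Taxon_E vs Taxon_S: 1
  Taxon_E vs Taxon_Z: 2
  Taxon_V vs Taxon_S: 2
  Taxon_V vs Taxon_Z: 3
  Taxon_S vs Taxon_Z: 2
The largest is 3, between Taxon_V and Taxon_Z.

3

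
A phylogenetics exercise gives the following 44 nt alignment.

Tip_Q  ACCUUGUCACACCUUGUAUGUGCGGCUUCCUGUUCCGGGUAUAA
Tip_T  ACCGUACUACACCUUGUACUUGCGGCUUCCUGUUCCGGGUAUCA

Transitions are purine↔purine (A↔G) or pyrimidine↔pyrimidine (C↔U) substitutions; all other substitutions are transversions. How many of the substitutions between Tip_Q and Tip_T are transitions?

Differing sites — 4:U/G (Tv); 6:G/A (Ti); 7:U/C (Ti); 8:C/U (Ti); 19:U/C (Ti); 20:G/U (Tv); 43:A/C (Tv).
Of the 7 differences, 4 transitions and 3 transversions, so the answer is 4.

4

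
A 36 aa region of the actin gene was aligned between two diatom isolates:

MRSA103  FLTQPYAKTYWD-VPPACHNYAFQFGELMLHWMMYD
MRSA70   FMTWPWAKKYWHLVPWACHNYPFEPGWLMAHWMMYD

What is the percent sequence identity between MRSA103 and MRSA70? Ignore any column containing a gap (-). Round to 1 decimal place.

Excluding the 1 gap column leaves 35 comparable sites.
The sequences differ at positions 2 (L/M), 4 (Q/W), 6 (Y/W), 9 (T/K), 12 (D/H), 16 (P/W), 22 (A/P), 24 (Q/E), 25 (F/P), 27 (E/W), 30 (L/A).
24 of the 35 comparable sites match, so the percent identity is 24/35 × 100 = 68.6%.

68.6%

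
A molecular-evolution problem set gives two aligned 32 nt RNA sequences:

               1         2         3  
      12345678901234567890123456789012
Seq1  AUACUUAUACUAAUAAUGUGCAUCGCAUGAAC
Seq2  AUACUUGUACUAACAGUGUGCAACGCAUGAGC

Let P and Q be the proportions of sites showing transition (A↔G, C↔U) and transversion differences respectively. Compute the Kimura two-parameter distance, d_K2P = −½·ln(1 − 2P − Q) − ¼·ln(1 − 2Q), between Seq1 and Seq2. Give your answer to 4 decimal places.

0.1813

The sequences differ at positions 7 (A/G, transition), 14 (U/C, transition), 16 (A/G, transition), 23 (U/A, transversion), 31 (A/G, transition).
Of the 5 differences, 4 transitions and 1 transversion over 32 sites: P = 4/32 = 0.125000, Q = 1/32 = 0.031250.
d = −0.5·ln(0.718750) − 0.25·ln(0.937500) = −0.5·(-0.330242) − 0.25·(-0.064539) = 0.1813.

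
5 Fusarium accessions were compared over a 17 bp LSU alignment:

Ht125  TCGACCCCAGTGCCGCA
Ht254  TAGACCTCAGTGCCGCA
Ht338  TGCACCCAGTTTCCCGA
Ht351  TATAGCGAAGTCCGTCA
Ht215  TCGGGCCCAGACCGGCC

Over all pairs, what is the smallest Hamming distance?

Pairwise Hamming distances:
  Ht125 vs Ht254: 2
  Ht125 vs Ht338: 8
  Ht125 vs Ht351: 8
  Ht125 vs Ht215: 6
  Ht254 vs Ht338: 9
  Ht254 vs Ht351: 7
  Ht254 vs Ht215: 8
  Ht338 vs Ht351: 10
  Ht338 vs Ht215: 13
  Ht351 vs Ht215: 8
The smallest is 2, between Ht125 and Ht254.

2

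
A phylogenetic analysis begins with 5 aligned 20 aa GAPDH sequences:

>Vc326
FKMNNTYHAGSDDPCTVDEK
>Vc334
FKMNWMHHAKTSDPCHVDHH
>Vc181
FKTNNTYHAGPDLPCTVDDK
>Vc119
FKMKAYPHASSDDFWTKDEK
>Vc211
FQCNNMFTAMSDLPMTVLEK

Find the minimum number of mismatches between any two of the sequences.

4

Pairwise Hamming distances:
  Vc326 vs Vc334: 9
  Vc326 vs Vc181: 4
  Vc326 vs Vc119: 8
  Vc326 vs Vc211: 9
  Vc334 vs Vc181: 11
  Vc334 vs Vc119: 13
  Vc334 vs Vc211: 14
  Vc181 vs Vc119: 12
  Vc181 vs Vc211: 10
  Vc119 vs Vc211: 13
The smallest is 4, between Vc326 and Vc181.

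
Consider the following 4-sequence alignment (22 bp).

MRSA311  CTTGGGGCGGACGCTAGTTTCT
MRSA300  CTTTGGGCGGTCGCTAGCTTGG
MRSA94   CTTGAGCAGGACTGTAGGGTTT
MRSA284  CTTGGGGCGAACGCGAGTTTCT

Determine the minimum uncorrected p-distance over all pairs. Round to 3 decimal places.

Pairwise Hamming distances:
  MRSA311 vs MRSA300: 5
  MRSA311 vs MRSA94: 8
  MRSA311 vs MRSA284: 2
  MRSA300 vs MRSA94: 11
  MRSA300 vs MRSA284: 7
  MRSA94 vs MRSA284: 10
The smallest is 2 mismatches, between MRSA311 and MRSA284; p = 2/22 = 0.091.

0.091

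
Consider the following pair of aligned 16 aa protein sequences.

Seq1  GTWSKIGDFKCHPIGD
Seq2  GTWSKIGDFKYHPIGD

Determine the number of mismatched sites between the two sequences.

A single mismatch occurs at site 11 (C→Y).
That gives 1 mismatch out of 16 aligned sites, so the Hamming distance is 1.

1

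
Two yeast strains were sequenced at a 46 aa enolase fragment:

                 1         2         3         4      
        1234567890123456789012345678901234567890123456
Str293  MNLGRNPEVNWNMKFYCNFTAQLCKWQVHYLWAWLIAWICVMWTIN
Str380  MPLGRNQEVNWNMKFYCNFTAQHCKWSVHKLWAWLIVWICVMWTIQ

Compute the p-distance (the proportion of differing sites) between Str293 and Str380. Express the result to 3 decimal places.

0.152

Differing sites — 2:N/P; 7:P/Q; 23:L/H; 27:Q/S; 30:Y/K; 37:A/V; 46:N/Q.
There are 7 differences over 46 sites, so p = 7/46 = 0.152.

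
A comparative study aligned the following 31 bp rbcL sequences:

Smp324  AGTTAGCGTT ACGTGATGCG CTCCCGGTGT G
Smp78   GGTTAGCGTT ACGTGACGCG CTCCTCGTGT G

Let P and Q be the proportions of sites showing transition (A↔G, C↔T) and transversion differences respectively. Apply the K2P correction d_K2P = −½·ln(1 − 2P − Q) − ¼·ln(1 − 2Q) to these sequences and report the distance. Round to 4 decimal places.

Differing sites — 1:A/G (Ti); 17:T/C (Ti); 25:C/T (Ti); 26:G/C (Tv).
Of the 4 differences, 3 transitions and 1 transversion over 31 sites: P = 3/31 = 0.096774, Q = 1/31 = 0.032258.
d = −0.5·ln(0.774194) − 0.25·ln(0.935484) = −0.5·(-0.255933) − 0.25·(-0.066691) = 0.1446.

0.1446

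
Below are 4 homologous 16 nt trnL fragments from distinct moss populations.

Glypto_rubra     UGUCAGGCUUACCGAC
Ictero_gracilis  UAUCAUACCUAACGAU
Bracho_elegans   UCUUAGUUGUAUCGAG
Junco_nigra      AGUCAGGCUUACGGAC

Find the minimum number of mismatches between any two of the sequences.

2

Pairwise Hamming distances:
  Glypto_rubra vs Ictero_gracilis: 6
  Glypto_rubra vs Bracho_elegans: 7
  Glypto_rubra vs Junco_nigra: 2
  Ictero_gracilis vs Bracho_elegans: 8
  Ictero_gracilis vs Junco_nigra: 8
  Bracho_elegans vs Junco_nigra: 9
The smallest is 2, between Glypto_rubra and Junco_nigra.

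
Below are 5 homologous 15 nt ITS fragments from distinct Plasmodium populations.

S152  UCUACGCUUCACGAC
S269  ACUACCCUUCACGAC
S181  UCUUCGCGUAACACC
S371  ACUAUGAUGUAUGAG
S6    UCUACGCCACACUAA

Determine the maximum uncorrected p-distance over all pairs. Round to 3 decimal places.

0.733

Pairwise Hamming distances:
  S152 vs S269: 2
  S152 vs S181: 5
  S152 vs S371: 7
  S152 vs S6: 4
  S269 vs S181: 7
  S269 vs S371: 7
  S269 vs S6: 6
  S181 vs S371: 11
  S181 vs S6: 7
  S371 vs S6: 9
The largest is 11 mismatches, between S181 and S371; p = 11/15 = 0.733.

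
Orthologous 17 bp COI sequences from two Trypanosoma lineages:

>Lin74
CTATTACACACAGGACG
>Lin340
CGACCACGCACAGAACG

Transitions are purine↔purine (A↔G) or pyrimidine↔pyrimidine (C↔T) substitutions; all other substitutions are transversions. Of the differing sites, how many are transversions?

1

Mismatches occur at site 2 (T→G, transversion), site 4 (T→C, transition), site 5 (T→C, transition), site 8 (A→G, transition), site 14 (G→A, transition).
Of the 5 differences, 4 transitions and 1 transversion, so the answer is 1.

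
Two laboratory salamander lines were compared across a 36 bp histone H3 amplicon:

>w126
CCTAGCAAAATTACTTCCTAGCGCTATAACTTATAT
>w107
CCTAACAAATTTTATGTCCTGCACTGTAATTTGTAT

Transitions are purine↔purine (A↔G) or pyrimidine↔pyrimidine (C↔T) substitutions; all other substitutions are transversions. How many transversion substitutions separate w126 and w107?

5

Mismatches occur at site 5 (G↔A, transition), site 10 (A↔T, transversion), site 13 (A↔T, transversion), site 14 (C↔A, transversion), site 16 (T↔G, transversion), site 17 (C↔T, transition), site 19 (T↔C, transition), site 20 (A↔T, transversion), site 23 (G↔A, transition), site 26 (A↔G, transition), site 30 (C↔T, transition), site 33 (A↔G, transition).
Of the 12 differences, 7 transitions and 5 transversions, so the answer is 5.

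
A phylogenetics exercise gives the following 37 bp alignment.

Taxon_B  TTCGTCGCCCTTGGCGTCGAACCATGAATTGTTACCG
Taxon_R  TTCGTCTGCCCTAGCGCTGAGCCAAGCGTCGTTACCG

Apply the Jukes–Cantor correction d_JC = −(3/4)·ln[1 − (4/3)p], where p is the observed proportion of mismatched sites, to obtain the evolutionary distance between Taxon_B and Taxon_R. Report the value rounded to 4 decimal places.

0.3786

Differing sites — 7:G/T; 8:C/G; 11:T/C; 13:G/A; 17:T/C; 18:C/T; 21:A/G; 25:T/A; 27:A/C; 28:A/G; 30:T/C.
p = 11/37 = 0.297297.
d = −0.75 · ln(1 − (4/3)·0.297297) = −0.75 · ln(0.603604) = −0.75 · (-0.504837) = 0.3786.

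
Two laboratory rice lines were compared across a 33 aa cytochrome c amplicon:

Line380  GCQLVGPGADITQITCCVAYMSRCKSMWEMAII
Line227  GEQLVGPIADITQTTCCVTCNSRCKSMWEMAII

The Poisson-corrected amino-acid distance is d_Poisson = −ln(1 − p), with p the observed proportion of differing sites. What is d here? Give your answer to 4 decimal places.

0.2007

Differing sites — 2:C/E; 8:G/I; 14:I/T; 19:A/T; 20:Y/C; 21:M/N.
p = 6/33 = 0.181818.
d = −ln(1 − 0.181818) = −ln(0.818182) = 0.2007.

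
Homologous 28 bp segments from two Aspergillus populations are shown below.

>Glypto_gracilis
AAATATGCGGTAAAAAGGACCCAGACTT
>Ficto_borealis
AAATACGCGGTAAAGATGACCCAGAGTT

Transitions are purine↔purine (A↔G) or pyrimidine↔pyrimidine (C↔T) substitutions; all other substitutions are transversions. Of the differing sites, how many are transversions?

The sequences differ at positions 6 (T/C, transition), 15 (A/G, transition), 17 (G/T, transversion), 26 (C/G, transversion).
Of the 4 differences, 2 transitions and 2 transversions, so the answer is 2.

2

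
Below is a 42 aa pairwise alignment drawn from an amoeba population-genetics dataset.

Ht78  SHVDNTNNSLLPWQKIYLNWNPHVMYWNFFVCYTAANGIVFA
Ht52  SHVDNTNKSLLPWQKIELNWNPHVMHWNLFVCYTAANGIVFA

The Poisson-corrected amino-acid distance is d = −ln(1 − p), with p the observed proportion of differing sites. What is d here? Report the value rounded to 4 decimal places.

Differing sites — 8:N/K; 17:Y/E; 26:Y/H; 29:F/L.
p = 4/42 = 0.095238.
d = −ln(1 − 0.095238) = −ln(0.904762) = 0.1001.

0.1001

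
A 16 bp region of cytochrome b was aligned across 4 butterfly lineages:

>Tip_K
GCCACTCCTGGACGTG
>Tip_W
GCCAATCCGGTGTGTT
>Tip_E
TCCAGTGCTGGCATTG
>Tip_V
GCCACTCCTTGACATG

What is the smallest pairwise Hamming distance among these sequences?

2

Pairwise Hamming distances:
  Tip_K vs Tip_W: 6
  Tip_K vs Tip_E: 6
  Tip_K vs Tip_V: 2
  Tip_W vs Tip_E: 9
  Tip_W vs Tip_V: 8
  Tip_E vs Tip_V: 7
The smallest is 2, between Tip_K and Tip_V.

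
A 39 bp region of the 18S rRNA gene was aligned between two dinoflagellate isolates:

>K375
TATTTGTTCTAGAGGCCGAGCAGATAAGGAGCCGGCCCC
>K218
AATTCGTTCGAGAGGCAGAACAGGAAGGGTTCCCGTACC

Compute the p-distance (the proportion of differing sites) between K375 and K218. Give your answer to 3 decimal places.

0.333

Differing sites — 1:T/A; 5:T/C; 10:T/G; 17:C/A; 20:G/A; 24:A/G; 25:T/A; 27:A/G; 30:A/T; 31:G/T; 34:G/C; 36:C/T; 37:C/A.
There are 13 differences over 39 sites, so p = 13/39 = 0.333.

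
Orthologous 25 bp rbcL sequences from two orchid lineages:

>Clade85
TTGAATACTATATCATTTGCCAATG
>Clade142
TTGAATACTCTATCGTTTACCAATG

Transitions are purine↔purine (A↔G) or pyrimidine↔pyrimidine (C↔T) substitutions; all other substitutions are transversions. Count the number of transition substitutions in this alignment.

2

The sequences differ at positions 10 (A/C, transversion), 15 (A/G, transition), 19 (G/A, transition).
Of the 3 differences, 2 transitions and 1 transversion, so the answer is 2.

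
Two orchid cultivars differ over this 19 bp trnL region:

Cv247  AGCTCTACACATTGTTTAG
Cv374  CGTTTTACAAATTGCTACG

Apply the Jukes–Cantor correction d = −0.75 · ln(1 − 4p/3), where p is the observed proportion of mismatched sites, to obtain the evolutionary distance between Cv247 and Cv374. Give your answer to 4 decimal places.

0.5068

Differing sites — 1:A/C; 3:C/T; 5:C/T; 10:C/A; 15:T/C; 17:T/A; 18:A/C.
p = 7/19 = 0.368421.
d = −0.75 · ln(1 − (4/3)·0.368421) = −0.75 · ln(0.508772) = −0.75 · (-0.675755) = 0.5068.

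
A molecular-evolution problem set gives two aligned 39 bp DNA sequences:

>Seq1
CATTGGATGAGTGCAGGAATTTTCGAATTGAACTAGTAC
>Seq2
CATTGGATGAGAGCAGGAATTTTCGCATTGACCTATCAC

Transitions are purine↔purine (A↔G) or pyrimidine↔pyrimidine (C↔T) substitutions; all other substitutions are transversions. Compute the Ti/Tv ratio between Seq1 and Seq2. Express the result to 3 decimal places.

Mismatches occur at site 12 (T↔A, transversion), site 26 (A↔C, transversion), site 32 (A↔C, transversion), site 36 (G↔T, transversion), site 37 (T↔C, transition).
Of the 5 differences, 1 transition and 4 transversions, so Ti/Tv = 1/4 = 0.250.

0.250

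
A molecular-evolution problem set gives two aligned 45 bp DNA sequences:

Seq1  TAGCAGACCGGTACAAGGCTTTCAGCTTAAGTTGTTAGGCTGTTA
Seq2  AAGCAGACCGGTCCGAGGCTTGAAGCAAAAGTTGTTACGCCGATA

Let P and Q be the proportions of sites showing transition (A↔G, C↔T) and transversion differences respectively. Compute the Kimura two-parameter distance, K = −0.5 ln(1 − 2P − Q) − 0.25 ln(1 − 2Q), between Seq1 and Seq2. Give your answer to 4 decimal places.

The sequences differ at positions 1 (T/A, transversion), 13 (A/C, transversion), 15 (A/G, transition), 22 (T/G, transversion), 23 (C/A, transversion), 27 (T/A, transversion), 28 (T/A, transversion), 38 (G/C, transversion), 41 (T/C, transition), 43 (T/A, transversion).
Of the 10 differences, 2 transitions and 8 transversions over 45 sites: P = 2/45 = 0.044444, Q = 8/45 = 0.177778.
d = −0.5·ln(0.733334) − 0.25·ln(0.644444) = −0.5·(-0.310154) − 0.25·(-0.439367) = 0.2649.

0.2649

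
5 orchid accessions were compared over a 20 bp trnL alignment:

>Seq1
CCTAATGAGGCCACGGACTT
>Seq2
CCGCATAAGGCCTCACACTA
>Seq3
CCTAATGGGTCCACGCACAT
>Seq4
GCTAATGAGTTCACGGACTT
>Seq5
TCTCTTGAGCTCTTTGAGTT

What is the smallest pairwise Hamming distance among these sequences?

3

Pairwise Hamming distances:
  Seq1 vs Seq2: 7
  Seq1 vs Seq3: 4
  Seq1 vs Seq4: 3
  Seq1 vs Seq5: 9
  Seq2 vs Seq3: 9
  Seq2 vs Seq4: 10
  Seq2 vs Seq5: 11
  Seq3 vs Seq4: 5
  Seq3 vs Seq5: 12
  Seq4 vs Seq5: 8
The smallest is 3, between Seq1 and Seq4.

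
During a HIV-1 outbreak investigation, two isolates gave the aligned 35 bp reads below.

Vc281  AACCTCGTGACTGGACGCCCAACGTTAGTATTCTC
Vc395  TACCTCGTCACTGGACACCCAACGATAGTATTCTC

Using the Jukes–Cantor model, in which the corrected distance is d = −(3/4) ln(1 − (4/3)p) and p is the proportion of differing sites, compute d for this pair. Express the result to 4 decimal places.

0.1240

Differing sites — 1:A/T; 9:G/C; 17:G/A; 25:T/A.
p = 4/35 = 0.114286.
d = −0.75 · ln(1 − (4/3)·0.114286) = −0.75 · ln(0.847619) = −0.75 · (-0.165324) = 0.1240.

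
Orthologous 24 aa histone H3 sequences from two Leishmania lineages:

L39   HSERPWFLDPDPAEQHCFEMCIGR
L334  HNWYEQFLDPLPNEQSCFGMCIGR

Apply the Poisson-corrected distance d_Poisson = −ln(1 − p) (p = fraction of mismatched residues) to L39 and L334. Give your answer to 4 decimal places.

Differing sites — 2:S/N; 3:E/W; 4:R/Y; 5:P/E; 6:W/Q; 11:D/L; 13:A/N; 16:H/S; 19:E/G.
p = 9/24 = 0.375000.
d = −ln(1 − 0.375000) = −ln(0.625000) = 0.4700.

0.4700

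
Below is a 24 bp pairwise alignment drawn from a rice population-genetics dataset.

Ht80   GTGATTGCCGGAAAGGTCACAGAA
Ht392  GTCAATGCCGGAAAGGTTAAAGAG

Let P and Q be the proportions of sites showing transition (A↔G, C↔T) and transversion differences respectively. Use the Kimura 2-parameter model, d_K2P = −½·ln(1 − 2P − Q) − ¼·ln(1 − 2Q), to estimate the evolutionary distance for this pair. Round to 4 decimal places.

0.2443

Mismatches occur at site 3 (G↔C, transversion), site 5 (T↔A, transversion), site 18 (C↔T, transition), site 20 (C↔A, transversion), site 24 (A↔G, transition).
Of the 5 differences, 2 transitions and 3 transversions over 24 sites: P = 2/24 = 0.083333, Q = 3/24 = 0.125000.
d = −0.5·ln(0.708334) − 0.25·ln(0.750000) = −0.5·(-0.344840) − 0.25·(-0.287682) = 0.2443.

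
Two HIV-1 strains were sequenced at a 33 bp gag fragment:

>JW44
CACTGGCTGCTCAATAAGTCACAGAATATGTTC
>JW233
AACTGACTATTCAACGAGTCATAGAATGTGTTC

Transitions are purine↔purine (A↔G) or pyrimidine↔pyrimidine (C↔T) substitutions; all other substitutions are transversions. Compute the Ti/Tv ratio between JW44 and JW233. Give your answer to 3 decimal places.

Differing sites — 1:C/A (Tv); 6:G/A (Ti); 9:G/A (Ti); 10:C/T (Ti); 15:T/C (Ti); 16:A/G (Ti); 22:C/T (Ti); 28:A/G (Ti).
Of the 8 differences, 7 transitions and 1 transversion, so Ti/Tv = 7/1 = 7.000.

7.000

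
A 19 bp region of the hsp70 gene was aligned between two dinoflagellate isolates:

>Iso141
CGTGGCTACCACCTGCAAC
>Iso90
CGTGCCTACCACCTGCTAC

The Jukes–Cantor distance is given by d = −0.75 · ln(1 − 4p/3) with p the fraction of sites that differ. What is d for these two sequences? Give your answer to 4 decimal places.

0.1134

Mismatches occur at site 5 (G↔C), site 17 (A↔T).
p = 2/19 = 0.105263.
d = −0.75 · ln(1 − (4/3)·0.105263) = −0.75 · ln(0.859649) = −0.75 · (-0.151231) = 0.1134.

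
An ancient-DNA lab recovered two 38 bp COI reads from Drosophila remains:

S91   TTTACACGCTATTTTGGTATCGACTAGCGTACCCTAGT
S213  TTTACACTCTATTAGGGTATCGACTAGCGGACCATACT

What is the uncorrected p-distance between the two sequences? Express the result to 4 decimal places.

0.1579

The sequences differ at positions 8 (G/T), 14 (T/A), 15 (T/G), 30 (T/G), 34 (C/A), 37 (G/C).
There are 6 differences over 38 sites, so p = 6/38 = 0.1579.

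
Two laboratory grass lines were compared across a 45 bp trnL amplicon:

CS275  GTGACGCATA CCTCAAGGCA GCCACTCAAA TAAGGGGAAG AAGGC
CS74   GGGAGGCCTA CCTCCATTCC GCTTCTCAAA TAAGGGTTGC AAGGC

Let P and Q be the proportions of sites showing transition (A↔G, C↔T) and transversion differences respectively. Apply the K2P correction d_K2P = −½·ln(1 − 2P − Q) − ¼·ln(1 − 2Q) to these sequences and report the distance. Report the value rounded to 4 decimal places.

0.3705

Mismatches occur at site 2 (T/G, transversion), site 5 (C/G, transversion), site 8 (A/C, transversion), site 15 (A/C, transversion), site 17 (G/T, transversion), site 18 (G/T, transversion), site 20 (A/C, transversion), site 23 (C/T, transition), site 24 (A/T, transversion), site 37 (G/T, transversion), site 38 (A/T, transversion), site 39 (A/G, transition), site 40 (G/C, transversion).
Of the 13 differences, 2 transitions and 11 transversions over 45 sites: P = 2/45 = 0.044444, Q = 11/45 = 0.244444.
d = −0.5·ln(0.666668) − 0.25·ln(0.511112) = −0.5·(-0.405463) − 0.25·(-0.671167) = 0.3705.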